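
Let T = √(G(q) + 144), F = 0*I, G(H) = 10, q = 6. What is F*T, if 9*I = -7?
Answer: 0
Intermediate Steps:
I = -7/9 (I = (⅑)*(-7) = -7/9 ≈ -0.77778)
F = 0 (F = 0*(-7/9) = 0)
T = √154 (T = √(10 + 144) = √154 ≈ 12.410)
F*T = 0*√154 = 0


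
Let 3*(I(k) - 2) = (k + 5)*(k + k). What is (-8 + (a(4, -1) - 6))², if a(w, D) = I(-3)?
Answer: 256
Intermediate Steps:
I(k) = 2 + 2*k*(5 + k)/3 (I(k) = 2 + ((k + 5)*(k + k))/3 = 2 + ((5 + k)*(2*k))/3 = 2 + (2*k*(5 + k))/3 = 2 + 2*k*(5 + k)/3)
a(w, D) = -2 (a(w, D) = 2 + (⅔)*(-3)² + (10/3)*(-3) = 2 + (⅔)*9 - 10 = 2 + 6 - 10 = -2)
(-8 + (a(4, -1) - 6))² = (-8 + (-2 - 6))² = (-8 - 8)² = (-16)² = 256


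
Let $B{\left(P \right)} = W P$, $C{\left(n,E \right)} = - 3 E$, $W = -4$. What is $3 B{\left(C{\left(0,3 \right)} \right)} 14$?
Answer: $1512$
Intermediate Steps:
$B{\left(P \right)} = - 4 P$
$3 B{\left(C{\left(0,3 \right)} \right)} 14 = 3 \left(- 4 \left(\left(-3\right) 3\right)\right) 14 = 3 \left(\left(-4\right) \left(-9\right)\right) 14 = 3 \cdot 36 \cdot 14 = 108 \cdot 14 = 1512$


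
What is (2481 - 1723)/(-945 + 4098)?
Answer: 758/3153 ≈ 0.24041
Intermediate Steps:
(2481 - 1723)/(-945 + 4098) = 758/3153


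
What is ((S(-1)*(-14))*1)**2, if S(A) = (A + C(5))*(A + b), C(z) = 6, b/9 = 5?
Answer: 9486400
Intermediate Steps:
b = 45 (b = 9*5 = 45)
S(A) = (6 + A)*(45 + A) (S(A) = (A + 6)*(A + 45) = (6 + A)*(45 + A))
((S(-1)*(-14))*1)**2 = (((270 + (-1)**2 + 51*(-1))*(-14))*1)**2 = (((270 + 1 - 51)*(-14))*1)**2 = ((220*(-14))*1)**2 = (-3080*1)**2 = (-3080)**2 = 9486400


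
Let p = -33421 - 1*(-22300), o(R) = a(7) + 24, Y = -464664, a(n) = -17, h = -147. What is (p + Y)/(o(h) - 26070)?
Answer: 475785/26063 ≈ 18.255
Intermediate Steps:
o(R) = 7 (o(R) = -17 + 24 = 7)
p = -11121 (p = -33421 + 22300 = -11121)
(p + Y)/(o(h) - 26070) = (-11121 - 464664)/(7 - 26070) = -475785/(-26063) = -475785*(-1/26063) = 475785/26063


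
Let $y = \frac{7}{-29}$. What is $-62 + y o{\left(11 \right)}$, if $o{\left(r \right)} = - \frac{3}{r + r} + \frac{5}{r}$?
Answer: $- \frac{39605}{638} \approx -62.077$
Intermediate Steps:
$y = - \frac{7}{29}$ ($y = 7 \left(- \frac{1}{29}\right) = - \frac{7}{29} \approx -0.24138$)
$o{\left(r \right)} = \frac{7}{2 r}$ ($o{\left(r \right)} = - \frac{3}{2 r} + \frac{5}{r} = \frac{7}{2 r}$)
$-62 + y o{\left(11 \right)} = -62 - \frac{7 \frac{7}{2 \cdot 11}}{29} = -62 - \frac{7 \cdot \frac{7}{2} \cdot \frac{1}{11}}{29} = -62 - \frac{49}{638} = - \frac{39605}{638}$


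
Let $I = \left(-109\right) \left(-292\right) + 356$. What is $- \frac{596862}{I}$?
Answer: $- \frac{11053}{596} \approx -18.545$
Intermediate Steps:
$I = 32184$ ($I = 31828 + 356 = 32184$)
$- \frac{596862}{I} = - \frac{596862}{32184} = \left(-596862\right) \frac{1}{32184} = - \frac{11053}{596}$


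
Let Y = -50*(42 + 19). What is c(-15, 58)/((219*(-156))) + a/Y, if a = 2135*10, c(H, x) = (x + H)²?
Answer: -240997/34164 ≈ -7.0541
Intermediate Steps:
c(H, x) = (H + x)²
Y = -3050 (Y = -50*61 = -3050)
a = 21350
c(-15, 58)/((219*(-156))) + a/Y = (-15 + 58)²/((219*(-156))) + 21350/(-3050) = 43²/(-34164) + 21350*(-1/3050) = 1849*(-1/34164) - 7 = -1849/34164 - 7 = -240997/34164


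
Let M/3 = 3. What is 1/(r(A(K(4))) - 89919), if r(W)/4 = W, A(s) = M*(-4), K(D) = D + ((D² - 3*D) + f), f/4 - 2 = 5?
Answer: -1/90063 ≈ -1.1103e-5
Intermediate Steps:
M = 9 (M = 3*3 = 9)
f = 28 (f = 8 + 4*5 = 8 + 20 = 28)
K(D) = 28 + D² - 2*D (K(D) = D + ((D² - 3*D) + 28) = D + (28 + D² - 3*D) = 28 + D² - 2*D)
A(s) = -36 (A(s) = 9*(-4) = -36)
r(W) = 4*W
1/(r(A(K(4))) - 89919) = 1/(4*(-36) - 89919) = 1/(-144 - 89919) = 1/(-90063) = -1/90063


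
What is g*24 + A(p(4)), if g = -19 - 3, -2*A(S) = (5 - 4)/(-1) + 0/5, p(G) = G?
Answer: -1055/2 ≈ -527.50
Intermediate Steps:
A(S) = ½ (A(S) = -((5 - 4)/(-1) + 0/5)/2 = -(1*(-1) + 0*(⅕))/2 = -(-1 + 0)/2 = -½*(-1) = ½)
g = -22
g*24 + A(p(4)) = -22*24 + ½ = -528 + ½ = -1055/2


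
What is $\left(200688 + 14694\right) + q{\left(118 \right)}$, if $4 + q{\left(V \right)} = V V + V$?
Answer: $229420$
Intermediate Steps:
$q{\left(V \right)} = -4 + V + V^{2}$ ($q{\left(V \right)} = -4 + \left(V V + V\right) = -4 + \left(V^{2} + V\right) = -4 + \left(V + V^{2}\right) = -4 + V + V^{2}$)
$\left(200688 + 14694\right) + q{\left(118 \right)} = \left(200688 + 14694\right) + \left(-4 + 118 + 118^{2}\right) = 215382 + \left(-4 + 118 + 13924\right) = 215382 + 14038 = 229420$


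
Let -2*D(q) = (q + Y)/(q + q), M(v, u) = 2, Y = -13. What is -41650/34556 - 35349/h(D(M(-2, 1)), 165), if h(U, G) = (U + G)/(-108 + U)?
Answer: 520950580691/22997018 ≈ 22653.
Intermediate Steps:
D(q) = -(-13 + q)/(4*q) (D(q) = -(q - 13)/(2*(q + q)) = -(-13 + q)/(2*(2*q)) = -(-13 + q)*1/(2*q)/2 = -(-13 + q)/(4*q))
h(U, G) = (G + U)/(-108 + U)
-41650/34556 - 35349/h(D(M(-2, 1)), 165) = -41650/34556 - 35349*(-108 + (1/4)*(13 - 1*2)/2)/(165 + (1/4)*(13 - 1*2)/2) = -41650*1/34556 - 35349*(-108 + (1/4)*(1/2)*(13 - 2))/(165 + (1/4)*(1/2)*(13 - 2)) = -20825/17278 - 35349*(-108 + (1/4)*(1/2)*11)/(165 + (1/4)*(1/2)*11) = -20825/17278 - 35349*(-108 + 11/8)/(165 + 11/8) = -20825/17278 - 35349/((1331/8)/(-853/8)) = -20825/17278 - 35349/((-8/853*1331/8)) = -20825/17278 - 35349/(-1331/853) = -20825/17278 - 35349*(-853/1331) = -20825/17278 + 30152697/1331 = 520950580691/22997018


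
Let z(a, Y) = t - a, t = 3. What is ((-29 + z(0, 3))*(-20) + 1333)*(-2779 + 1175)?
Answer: -2972212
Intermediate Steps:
z(a, Y) = 3 - a
((-29 + z(0, 3))*(-20) + 1333)*(-2779 + 1175) = ((-29 + (3 - 1*0))*(-20) + 1333)*(-2779 + 1175) = ((-29 + (3 + 0))*(-20) + 1333)*(-1604) = ((-29 + 3)*(-20) + 1333)*(-1604) = (-26*(-20) + 1333)*(-1604) = (520 + 1333)*(-1604) = 1853*(-1604) = -2972212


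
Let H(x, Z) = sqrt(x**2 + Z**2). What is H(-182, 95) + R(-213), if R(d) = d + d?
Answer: -426 + sqrt(42149) ≈ -220.70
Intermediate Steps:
R(d) = 2*d
H(x, Z) = sqrt(Z**2 + x**2)
H(-182, 95) + R(-213) = sqrt(95**2 + (-182)**2) + 2*(-213) = sqrt(9025 + 33124) - 426 = sqrt(42149) - 426 = -426 + sqrt(42149)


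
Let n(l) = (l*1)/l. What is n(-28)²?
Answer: 1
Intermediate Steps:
n(l) = 1 (n(l) = l/l = 1)
n(-28)² = 1² = 1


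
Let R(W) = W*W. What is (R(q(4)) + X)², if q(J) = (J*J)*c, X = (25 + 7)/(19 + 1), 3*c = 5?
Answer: 1028613184/2025 ≈ 5.0796e+5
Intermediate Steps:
c = 5/3 (c = (⅓)*5 = 5/3 ≈ 1.6667)
X = 8/5 (X = 32/20 = 32*(1/20) = 8/5 ≈ 1.6000)
q(J) = 5*J²/3 (q(J) = (J*J)*(5/3) = J²*(5/3) = 5*J²/3)
R(W) = W²
(R(q(4)) + X)² = (((5/3)*4²)² + 8/5)² = (((5/3)*16)² + 8/5)² = ((80/3)² + 8/5)² = (6400/9 + 8/5)² = (32072/45)² = 1028613184/2025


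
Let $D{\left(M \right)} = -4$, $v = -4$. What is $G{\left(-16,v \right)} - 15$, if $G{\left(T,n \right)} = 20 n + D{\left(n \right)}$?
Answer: $-99$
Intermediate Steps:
$G{\left(T,n \right)} = -4 + 20 n$ ($G{\left(T,n \right)} = 20 n - 4 = -4 + 20 n$)
$G{\left(-16,v \right)} - 15 = \left(-4 + 20 \left(-4\right)\right) - 15 = \left(-4 - 80\right) - 15 = -84 - 15 = -99$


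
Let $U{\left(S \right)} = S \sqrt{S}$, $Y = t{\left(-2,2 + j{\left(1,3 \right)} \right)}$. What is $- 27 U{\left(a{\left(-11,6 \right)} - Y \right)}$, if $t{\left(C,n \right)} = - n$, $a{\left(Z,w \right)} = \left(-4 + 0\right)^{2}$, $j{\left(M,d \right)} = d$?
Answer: $- 567 \sqrt{21} \approx -2598.3$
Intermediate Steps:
$a{\left(Z,w \right)} = 16$ ($a{\left(Z,w \right)} = \left(-4\right)^{2} = 16$)
$Y = -5$ ($Y = - (2 + 3) = \left(-1\right) 5 = -5$)
$U{\left(S \right)} = S^{\frac{3}{2}}$
$- 27 U{\left(a{\left(-11,6 \right)} - Y \right)} = - 27 \left(16 - -5\right)^{\frac{3}{2}} = - 27 \left(16 + 5\right)^{\frac{3}{2}} = - 27 \cdot 21^{\frac{3}{2}} = - 27 \cdot 21 \sqrt{21} = - 567 \sqrt{21}$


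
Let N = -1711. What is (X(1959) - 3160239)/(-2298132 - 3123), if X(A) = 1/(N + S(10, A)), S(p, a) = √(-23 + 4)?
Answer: 9251726083771/6737016062700 + I*√19/6737016062700 ≈ 1.3733 + 6.4701e-13*I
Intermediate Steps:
S(p, a) = I*√19 (S(p, a) = √(-19) = I*√19)
X(A) = 1/(-1711 + I*√19)
(X(1959) - 3160239)/(-2298132 - 3123) = ((-1711/2927540 - I*√19/2927540) - 3160239)/(-2298132 - 3123) = (-9251726083771/2927540 - I*√19/2927540)/(-2301255) = (-9251726083771/2927540 - I*√19/2927540)*(-1/2301255) = 9251726083771/6737016062700 + I*√19/6737016062700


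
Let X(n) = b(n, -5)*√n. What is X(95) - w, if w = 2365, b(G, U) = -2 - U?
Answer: -2365 + 3*√95 ≈ -2335.8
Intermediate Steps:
X(n) = 3*√n (X(n) = (-2 - 1*(-5))*√n = (-2 + 5)*√n = 3*√n)
X(95) - w = 3*√95 - 1*2365 = 3*√95 - 2365 = -2365 + 3*√95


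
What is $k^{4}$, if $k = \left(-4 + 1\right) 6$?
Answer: $104976$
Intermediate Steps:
$k = -18$ ($k = \left(-3\right) 6 = -18$)
$k^{4} = \left(-18\right)^{4} = 104976$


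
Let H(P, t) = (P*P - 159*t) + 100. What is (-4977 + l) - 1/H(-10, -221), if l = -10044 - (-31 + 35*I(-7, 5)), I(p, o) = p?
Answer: -521073556/35339 ≈ -14745.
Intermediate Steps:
H(P, t) = 100 + P² - 159*t (H(P, t) = (P² - 159*t) + 100 = 100 + P² - 159*t)
l = -9768 (l = -10044 - (-31 + 35*(-7)) = -10044 - (-31 - 245) = -10044 - 1*(-276) = -10044 + 276 = -9768)
(-4977 + l) - 1/H(-10, -221) = (-4977 - 9768) - 1/(100 + (-10)² - 159*(-221)) = -14745 - 1/(100 + 100 + 35139) = -14745 - 1/35339 = -521073556/35339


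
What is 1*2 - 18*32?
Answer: -574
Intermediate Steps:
1*2 - 18*32 = 2 - 576 = -574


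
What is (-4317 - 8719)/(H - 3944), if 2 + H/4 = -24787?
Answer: 3259/25775 ≈ 0.12644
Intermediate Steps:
H = -99156 (H = -8 + 4*(-24787) = -8 - 99148 = -99156)
(-4317 - 8719)/(H - 3944) = (-4317 - 8719)/(-99156 - 3944) = -13036/(-103100) = -13036*(-1/103100) = 3259/25775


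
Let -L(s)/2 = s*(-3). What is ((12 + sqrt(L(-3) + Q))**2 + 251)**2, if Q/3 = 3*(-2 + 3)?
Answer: 143812 + 55584*I ≈ 1.4381e+5 + 55584.0*I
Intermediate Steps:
Q = 9 (Q = 3*(3*(-2 + 3)) = 3*(3*1) = 3*3 = 9)
L(s) = 6*s (L(s) = -2*s*(-3) = -(-6)*s = 6*s)
((12 + sqrt(L(-3) + Q))**2 + 251)**2 = ((12 + sqrt(6*(-3) + 9))**2 + 251)**2 = ((12 + sqrt(-18 + 9))**2 + 251)**2 = ((12 + sqrt(-9))**2 + 251)**2 = ((12 + 3*I)**2 + 251)**2 = (251 + (12 + 3*I)**2)**2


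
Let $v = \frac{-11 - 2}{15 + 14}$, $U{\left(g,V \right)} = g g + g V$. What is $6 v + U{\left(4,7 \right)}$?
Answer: $\frac{1198}{29} \approx 41.31$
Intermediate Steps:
$U{\left(g,V \right)} = g^{2} + V g$
$v = - \frac{13}{29} \approx -0.44828$
$6 v + U{\left(4,7 \right)} = 6 \left(- \frac{13}{29}\right) + 4 \left(7 + 4\right) = - \frac{78}{29} + 4 \cdot 11 = - \frac{78}{29} + 44 = \frac{1198}{29}$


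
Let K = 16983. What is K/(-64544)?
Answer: -16983/64544 ≈ -0.26312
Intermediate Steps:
K/(-64544) = 16983/(-64544) = 16983*(-1/64544) = -16983/64544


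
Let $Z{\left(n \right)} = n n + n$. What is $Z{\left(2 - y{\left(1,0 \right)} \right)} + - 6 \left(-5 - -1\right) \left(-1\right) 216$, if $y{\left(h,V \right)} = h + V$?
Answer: $-5182$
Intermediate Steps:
$y{\left(h,V \right)} = V + h$
$Z{\left(n \right)} = n + n^{2}$ ($Z{\left(n \right)} = n^{2} + n = n + n^{2}$)
$Z{\left(2 - y{\left(1,0 \right)} \right)} + - 6 \left(-5 - -1\right) \left(-1\right) 216 = \left(2 - \left(0 + 1\right)\right) \left(1 + \left(2 - \left(0 + 1\right)\right)\right) + - 6 \left(-5 - -1\right) \left(-1\right) 216 = \left(2 - 1\right) \left(1 + \left(2 - 1\right)\right) + - 6 \left(-5 + 1\right) \left(-1\right) 216 = \left(2 - 1\right) \left(1 + \left(2 - 1\right)\right) + \left(-6\right) \left(-4\right) \left(-1\right) 216 = 1 \left(1 + 1\right) + 24 \left(-1\right) 216 = 1 \cdot 2 - 5184 = 2 - 5184 = -5182$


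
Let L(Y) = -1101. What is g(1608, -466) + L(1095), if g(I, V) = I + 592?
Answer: 1099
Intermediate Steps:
g(I, V) = 592 + I
g(1608, -466) + L(1095) = (592 + 1608) - 1101 = 2200 - 1101 = 1099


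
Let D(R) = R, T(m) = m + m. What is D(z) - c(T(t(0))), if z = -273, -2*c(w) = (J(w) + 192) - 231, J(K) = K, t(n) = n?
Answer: -585/2 ≈ -292.50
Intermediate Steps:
T(m) = 2*m
c(w) = 39/2 - w/2 (c(w) = -((w + 192) - 231)/2 = -((192 + w) - 231)/2 = -(-39 + w)/2 = 39/2 - w/2)
D(z) - c(T(t(0))) = -273 - (39/2 - 0) = -273 - (39/2 - ½*0) = -273 - (39/2 + 0) = -273 - 1*39/2 = -273 - 39/2 = -585/2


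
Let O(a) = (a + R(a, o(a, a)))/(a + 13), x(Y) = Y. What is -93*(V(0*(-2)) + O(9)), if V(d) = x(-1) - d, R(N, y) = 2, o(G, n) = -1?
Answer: 93/2 ≈ 46.500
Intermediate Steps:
O(a) = (2 + a)/(13 + a) (O(a) = (a + 2)/(a + 13) = (2 + a)/(13 + a))
V(d) = -1 - d
-93*(V(0*(-2)) + O(9)) = -93*((-1 - 0*(-2)) + (2 + 9)/(13 + 9)) = -93*((-1 - 1*0) + 11/22) = -93*((-1 + 0) + (1/22)*11) = -93*(-1 + ½) = -93*(-½) = 93/2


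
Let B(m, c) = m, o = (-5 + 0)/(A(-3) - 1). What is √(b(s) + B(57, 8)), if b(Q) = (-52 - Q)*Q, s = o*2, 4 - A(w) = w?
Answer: 2*√317/3 ≈ 11.870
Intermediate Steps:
A(w) = 4 - w
o = -⅚ (o = (-5 + 0)/((4 - 1*(-3)) - 1) = -5/((4 + 3) - 1) = -5/(7 - 1) = -5/6 = -5*⅙ = -⅚ ≈ -0.83333)
s = -5/3 (s = -⅚*2 = -5/3 ≈ -1.6667)
b(Q) = Q*(-52 - Q)
√(b(s) + B(57, 8)) = √(-1*(-5/3)*(52 - 5/3) + 57) = √(-1*(-5/3)*151/3 + 57) = √(755/9 + 57) = √(1268/9) = 2*√317/3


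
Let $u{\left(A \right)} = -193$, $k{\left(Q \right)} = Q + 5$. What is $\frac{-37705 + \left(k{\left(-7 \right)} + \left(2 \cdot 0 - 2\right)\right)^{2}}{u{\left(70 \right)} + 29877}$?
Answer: $- \frac{37689}{29684} \approx -1.2697$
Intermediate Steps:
$k{\left(Q \right)} = 5 + Q$
$\frac{-37705 + \left(k{\left(-7 \right)} + \left(2 \cdot 0 - 2\right)\right)^{2}}{u{\left(70 \right)} + 29877} = \frac{-37705 + \left(\left(5 - 7\right) + \left(2 \cdot 0 - 2\right)\right)^{2}}{-193 + 29877} = \frac{-37705 + \left(-2 + \left(0 - 2\right)\right)^{2}}{29684} = \left(-37705 + \left(-2 - 2\right)^{2}\right) \frac{1}{29684} = \left(-37705 + \left(-4\right)^{2}\right) \frac{1}{29684} = \left(-37705 + 16\right) \frac{1}{29684} = \left(-37689\right) \frac{1}{29684} = - \frac{37689}{29684}$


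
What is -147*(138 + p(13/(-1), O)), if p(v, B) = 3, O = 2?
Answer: -20727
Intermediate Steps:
-147*(138 + p(13/(-1), O)) = -147*(138 + 3) = -147*141 = -20727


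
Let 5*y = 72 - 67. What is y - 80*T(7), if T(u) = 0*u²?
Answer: 1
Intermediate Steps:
y = 1 (y = (72 - 67)/5 = (⅕)*5 = 1)
T(u) = 0
y - 80*T(7) = 1 - 80*0 = 1 + 0 = 1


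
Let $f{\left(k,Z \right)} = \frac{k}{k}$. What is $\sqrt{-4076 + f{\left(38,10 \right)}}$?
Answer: $5 i \sqrt{163} \approx 63.836 i$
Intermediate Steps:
$f{\left(k,Z \right)} = 1$
$\sqrt{-4076 + f{\left(38,10 \right)}} = \sqrt{-4076 + 1} = \sqrt{-4075} = 5 i \sqrt{163}$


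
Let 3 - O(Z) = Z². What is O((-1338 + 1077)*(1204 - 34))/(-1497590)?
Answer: 93250836897/1497590 ≈ 62267.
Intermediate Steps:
O(Z) = 3 - Z²
O((-1338 + 1077)*(1204 - 34))/(-1497590) = (3 - ((-1338 + 1077)*(1204 - 34))²)/(-1497590) = (3 - (-261*1170)²)*(-1/1497590) = (3 - 1*(-305370)²)*(-1/1497590) = (3 - 1*93250836900)*(-1/1497590) = (3 - 93250836900)*(-1/1497590) = -93250836897*(-1/1497590) = 93250836897/1497590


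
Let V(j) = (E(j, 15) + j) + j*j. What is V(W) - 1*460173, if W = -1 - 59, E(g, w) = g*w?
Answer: -457533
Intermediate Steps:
W = -60
V(j) = j² + 16*j (V(j) = (j*15 + j) + j*j = (15*j + j) + j² = 16*j + j² = j² + 16*j)
V(W) - 1*460173 = -60*(16 - 60) - 1*460173 = -60*(-44) - 460173 = 2640 - 460173 = -457533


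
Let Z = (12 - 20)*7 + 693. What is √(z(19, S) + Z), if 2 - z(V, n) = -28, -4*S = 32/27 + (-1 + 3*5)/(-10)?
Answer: √667 ≈ 25.826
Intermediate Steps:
S = 29/540 (S = -(32/27 + (-1 + 3*5)/(-10))/4 = -(32*(1/27) + (-1 + 15)*(-⅒))/4 = -(32/27 + 14*(-⅒))/4 = -(32/27 - 7/5)/4 = -¼*(-29/135) = 29/540 ≈ 0.053704)
Z = 637 (Z = -8*7 + 693 = -56 + 693 = 637)
z(V, n) = 30 (z(V, n) = 2 - 1*(-28) = 2 + 28 = 30)
√(z(19, S) + Z) = √(30 + 637) = √667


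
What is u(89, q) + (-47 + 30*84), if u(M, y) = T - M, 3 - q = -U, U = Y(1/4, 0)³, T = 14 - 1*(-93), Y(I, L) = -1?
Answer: 2491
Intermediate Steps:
T = 107 (T = 14 + 93 = 107)
U = -1 (U = (-1)³ = -1)
q = 2 (q = 3 - (-1)*(-1) = 3 - 1*1 = 3 - 1 = 2)
u(M, y) = 107 - M
u(89, q) + (-47 + 30*84) = (107 - 1*89) + (-47 + 30*84) = (107 - 89) + (-47 + 2520) = 18 + 2473 = 2491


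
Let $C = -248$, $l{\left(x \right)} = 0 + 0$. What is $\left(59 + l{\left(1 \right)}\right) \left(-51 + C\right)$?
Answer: $-17641$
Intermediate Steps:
$l{\left(x \right)} = 0$
$\left(59 + l{\left(1 \right)}\right) \left(-51 + C\right) = \left(59 + 0\right) \left(-51 - 248\right) = 59 \left(-299\right) = -17641$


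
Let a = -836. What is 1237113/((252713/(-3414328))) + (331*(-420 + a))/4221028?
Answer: -4457310151613644390/266677162241 ≈ -1.6714e+7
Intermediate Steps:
1237113/((252713/(-3414328))) + (331*(-420 + a))/4221028 = 1237113/((252713/(-3414328))) + (331*(-420 - 836))/4221028 = 1237113/((252713*(-1/3414328))) + (331*(-1256))*(1/4221028) = 1237113/(-252713/3414328) - 415736*1/4221028 = 1237113*(-3414328/252713) - 103934/1055257 = -4223909555064/252713 - 103934/1055257 = -4457310151613644390/266677162241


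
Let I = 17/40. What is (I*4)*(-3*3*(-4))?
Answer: 306/5 ≈ 61.200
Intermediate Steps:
I = 17/40 (I = 17*(1/40) = 17/40 ≈ 0.42500)
(I*4)*(-3*3*(-4)) = ((17/40)*4)*(-3*3*(-4)) = 17*(-9*(-4))/10 = (17/10)*36 = 306/5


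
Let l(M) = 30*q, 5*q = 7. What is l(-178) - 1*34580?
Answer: -34538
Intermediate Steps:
q = 7/5 (q = (⅕)*7 = 7/5 ≈ 1.4000)
l(M) = 42 (l(M) = 30*(7/5) = 42)
l(-178) - 1*34580 = 42 - 1*34580 = 42 - 34580 = -34538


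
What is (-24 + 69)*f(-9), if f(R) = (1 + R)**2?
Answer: 2880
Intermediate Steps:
(-24 + 69)*f(-9) = (-24 + 69)*(1 - 9)**2 = 45*(-8)**2 = 45*64 = 2880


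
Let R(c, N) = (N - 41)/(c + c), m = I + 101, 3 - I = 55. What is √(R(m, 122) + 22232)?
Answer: √4357634/14 ≈ 149.11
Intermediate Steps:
I = -52 (I = 3 - 1*55 = 3 - 55 = -52)
m = 49 (m = -52 + 101 = 49)
R(c, N) = (-41 + N)/(2*c) (R(c, N) = (-41 + N)/((2*c)) = (-41 + N)*(1/(2*c)) = (-41 + N)/(2*c))
√(R(m, 122) + 22232) = √((½)*(-41 + 122)/49 + 22232) = √((½)*(1/49)*81 + 22232) = √(81/98 + 22232) = √(2178817/98) = √4357634/14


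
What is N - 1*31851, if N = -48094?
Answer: -79945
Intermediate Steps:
N - 1*31851 = -48094 - 1*31851 = -48094 - 31851 = -79945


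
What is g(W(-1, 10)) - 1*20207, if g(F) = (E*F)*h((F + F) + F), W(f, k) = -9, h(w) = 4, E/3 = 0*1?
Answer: -20207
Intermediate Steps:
E = 0 (E = 3*(0*1) = 3*0 = 0)
g(F) = 0 (g(F) = (0*F)*4 = 0*4 = 0)
g(W(-1, 10)) - 1*20207 = 0 - 1*20207 = 0 - 20207 = -20207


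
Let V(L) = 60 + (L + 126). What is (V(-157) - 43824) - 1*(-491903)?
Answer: 448108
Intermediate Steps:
V(L) = 186 + L (V(L) = 60 + (126 + L) = 186 + L)
(V(-157) - 43824) - 1*(-491903) = ((186 - 157) - 43824) - 1*(-491903) = (29 - 43824) + 491903 = -43795 + 491903 = 448108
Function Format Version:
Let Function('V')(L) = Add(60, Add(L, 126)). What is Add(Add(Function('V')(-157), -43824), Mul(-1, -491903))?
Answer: 448108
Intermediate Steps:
Function('V')(L) = Add(186, L) (Function('V')(L) = Add(60, Add(126, L)) = Add(186, L))
Add(Add(Function('V')(-157), -43824), Mul(-1, -491903)) = Add(Add(Add(186, -157), -43824), Mul(-1, -491903)) = Add(Add(29, -43824), 491903) = Add(-43795, 491903) = 448108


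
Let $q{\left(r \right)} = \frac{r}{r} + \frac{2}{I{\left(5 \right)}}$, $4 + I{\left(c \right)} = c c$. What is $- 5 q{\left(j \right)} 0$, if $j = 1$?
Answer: $0$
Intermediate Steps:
$I{\left(c \right)} = -4 + c^{2}$ ($I{\left(c \right)} = -4 + c c = -4 + c^{2}$)
$q{\left(r \right)} = \frac{23}{21}$ ($q{\left(r \right)} = \frac{r}{r} + \frac{2}{-4 + 5^{2}} = 1 + \frac{2}{-4 + 25} = 1 + \frac{2}{21} = \frac{23}{21}$)
$- 5 q{\left(j \right)} 0 = - 5 \cdot \frac{23}{21} \cdot 0 = \left(-5\right) 0 = 0$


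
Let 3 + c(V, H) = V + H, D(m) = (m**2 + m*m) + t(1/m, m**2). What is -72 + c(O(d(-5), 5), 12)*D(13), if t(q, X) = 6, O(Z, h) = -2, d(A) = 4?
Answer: 2336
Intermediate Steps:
D(m) = 6 + 2*m**2 (D(m) = (m**2 + m*m) + 6 = (m**2 + m**2) + 6 = 2*m**2 + 6 = 6 + 2*m**2)
c(V, H) = -3 + H + V (c(V, H) = -3 + (V + H) = -3 + (H + V) = -3 + H + V)
-72 + c(O(d(-5), 5), 12)*D(13) = -72 + (-3 + 12 - 2)*(6 + 2*13**2) = -72 + 7*(6 + 2*169) = -72 + 7*(6 + 338) = -72 + 7*344 = -72 + 2408 = 2336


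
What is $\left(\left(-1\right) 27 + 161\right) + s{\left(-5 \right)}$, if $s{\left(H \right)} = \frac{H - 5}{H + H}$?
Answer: $135$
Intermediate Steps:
$s{\left(H \right)} = \frac{-5 + H}{2 H}$
$\left(\left(-1\right) 27 + 161\right) + s{\left(-5 \right)} = \left(\left(-1\right) 27 + 161\right) + \frac{-5 - 5}{2 \left(-5\right)} = \left(-27 + 161\right) + \frac{1}{2} \left(- \frac{1}{5}\right) \left(-10\right) = 134 + 1 = 135$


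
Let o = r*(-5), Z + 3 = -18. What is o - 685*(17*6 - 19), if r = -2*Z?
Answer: -57065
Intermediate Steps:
Z = -21 (Z = -3 - 18 = -21)
r = 42 (r = -2*(-21) = 42)
o = -210 (o = 42*(-5) = -210)
o - 685*(17*6 - 19) = -210 - 685*(17*6 - 19) = -210 - 685*(102 - 19) = -210 - 685*83 = -210 - 56855 = -57065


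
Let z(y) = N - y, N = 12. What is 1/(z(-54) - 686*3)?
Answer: -1/1992 ≈ -0.00050201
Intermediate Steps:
z(y) = 12 - y
1/(z(-54) - 686*3) = 1/((12 - 1*(-54)) - 686*3) = 1/((12 + 54) - 2058) = 1/(66 - 2058) = 1/(-1992) = -1/1992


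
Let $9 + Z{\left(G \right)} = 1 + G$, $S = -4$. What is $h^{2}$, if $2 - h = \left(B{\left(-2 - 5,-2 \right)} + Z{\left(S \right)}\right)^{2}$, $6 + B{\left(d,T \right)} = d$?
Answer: $388129$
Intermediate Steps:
$B{\left(d,T \right)} = -6 + d$
$Z{\left(G \right)} = -8 + G$ ($Z{\left(G \right)} = -9 + \left(1 + G\right) = -8 + G$)
$h = -623$ ($h = 2 - \left(\left(-6 - 7\right) - 12\right)^{2} = 2 - \left(-13 - 12\right)^{2} = 2 - \left(-25\right)^{2} = 2 - 625 = -623$)
$h^{2} = \left(-623\right)^{2} = 388129$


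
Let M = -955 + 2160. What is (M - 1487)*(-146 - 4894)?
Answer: 1421280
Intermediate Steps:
M = 1205
(M - 1487)*(-146 - 4894) = (1205 - 1487)*(-146 - 4894) = -282*(-5040) = 1421280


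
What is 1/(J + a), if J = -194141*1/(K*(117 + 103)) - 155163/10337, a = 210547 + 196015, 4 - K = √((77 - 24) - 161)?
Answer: 28966359010474581520/11775361875133207865947041 + 9127649845260760*I*√3/35326085625399623597841123 ≈ 2.4599e-6 + 4.4753e-10*I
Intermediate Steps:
K = 4 - 6*I*√3 (K = 4 - √((77 - 24) - 161) = 4 - √(53 - 161) = 4 - √(-108) = 4 - 6*I*√3 ≈ 4.0 - 10.392*I)
a = 406562
J = -155163/10337 - 194141/(880 - 1320*I*√3) (J = -194141*1/((4 - 6*I*√3)*(117 + 103)) - 155163/10337 = -194141*1/(220*(4 - 6*I*√3)) - 155163*1/10337 = -194141/(880 - 1320*I*√3) - 155163/10337 = -155163/10337 - 194141/(880 - 1320*I*√3) ≈ -43.477 - 73.958*I)
1/(J + a) = 1/((-3065047177/70498340 - 582423*I*√3/13640) + 406562) = 1/(28658881059903/70498340 - 582423*I*√3/13640)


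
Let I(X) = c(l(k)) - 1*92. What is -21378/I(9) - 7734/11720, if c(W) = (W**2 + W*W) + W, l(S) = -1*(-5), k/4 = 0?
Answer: 125132001/216820 ≈ 577.12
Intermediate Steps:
k = 0 (k = 4*0 = 0)
l(S) = 5
c(W) = W + 2*W**2 (c(W) = (W**2 + W**2) + W = 2*W**2 + W = W + 2*W**2)
I(X) = -37 (I(X) = 5*(1 + 2*5) - 1*92 = 5*(1 + 10) - 92 = 5*11 - 92 = 55 - 92 = -37)
-21378/I(9) - 7734/11720 = -21378/(-37) - 7734/11720 = -21378*(-1/37) - 7734*1/11720 = 21378/37 - 3867/5860 = 125132001/216820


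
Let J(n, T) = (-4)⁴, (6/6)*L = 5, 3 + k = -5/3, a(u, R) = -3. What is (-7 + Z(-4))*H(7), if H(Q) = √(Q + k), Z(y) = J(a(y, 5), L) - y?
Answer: 253*√21/3 ≈ 386.46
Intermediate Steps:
k = -14/3 (k = -3 - 5/3 = -14/3 ≈ -4.6667)
L = 5
J(n, T) = 256
Z(y) = 256 - y
H(Q) = √(-14/3 + Q) (H(Q) = √(Q - 14/3) = √(-14/3 + Q))
(-7 + Z(-4))*H(7) = (-7 + (256 - 1*(-4)))*(√(-42 + 9*7)/3) = (-7 + (256 + 4))*(√(-42 + 63)/3) = (-7 + 260)*(√21/3) = 253*(√21/3) = 253*√21/3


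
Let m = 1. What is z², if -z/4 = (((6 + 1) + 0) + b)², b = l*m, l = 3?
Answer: 160000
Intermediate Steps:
b = 3 (b = 3*1 = 3)
z = -400 (z = -4*(((6 + 1) + 0) + 3)² = -4*((7 + 0) + 3)² = -4*(7 + 3)² = -4*10² = -4*100 = -400)
z² = (-400)² = 160000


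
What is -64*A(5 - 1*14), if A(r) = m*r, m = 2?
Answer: 1152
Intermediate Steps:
A(r) = 2*r
-64*A(5 - 1*14) = -128*(5 - 1*14) = -128*(5 - 14) = -128*(-9) = -64*(-18) = 1152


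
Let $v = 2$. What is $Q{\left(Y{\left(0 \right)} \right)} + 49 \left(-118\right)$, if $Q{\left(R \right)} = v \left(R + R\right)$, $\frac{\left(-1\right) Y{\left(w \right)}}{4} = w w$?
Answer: $-5782$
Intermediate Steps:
$Y{\left(w \right)} = - 4 w^{2}$ ($Y{\left(w \right)} = - 4 w w = - 4 w^{2}$)
$Q{\left(R \right)} = 4 R$ ($Q{\left(R \right)} = 2 \left(R + R\right) = 2 \cdot 2 R = 4 R$)
$Q{\left(Y{\left(0 \right)} \right)} + 49 \left(-118\right) = 4 \left(- 4 \cdot 0^{2}\right) + 49 \left(-118\right) = 4 \left(\left(-4\right) 0\right) - 5782 = 4 \cdot 0 - 5782 = 0 - 5782 = -5782$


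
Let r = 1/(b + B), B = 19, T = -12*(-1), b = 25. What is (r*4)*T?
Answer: 12/11 ≈ 1.0909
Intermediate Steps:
T = 12
r = 1/44 (r = 1/(25 + 19) = 1/44 ≈ 0.022727)
(r*4)*T = ((1/44)*4)*12 = (1/11)*12 = 12/11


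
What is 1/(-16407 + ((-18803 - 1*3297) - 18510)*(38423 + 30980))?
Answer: -1/2818472237 ≈ -3.5480e-10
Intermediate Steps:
1/(-16407 + ((-18803 - 1*3297) - 18510)*(38423 + 30980)) = 1/(-16407 + ((-18803 - 3297) - 18510)*69403) = 1/(-16407 + (-22100 - 18510)*69403) = 1/(-16407 - 40610*69403) = 1/(-16407 - 2818455830) = 1/(-2818472237) = -1/2818472237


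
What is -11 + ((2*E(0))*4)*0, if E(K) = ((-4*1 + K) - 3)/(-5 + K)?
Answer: -11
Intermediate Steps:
E(K) = (-7 + K)/(-5 + K) (E(K) = ((-4 + K) - 3)/(-5 + K) = (-7 + K)/(-5 + K))
-11 + ((2*E(0))*4)*0 = -11 + ((2*((-7 + 0)/(-5 + 0)))*4)*0 = -11 + ((2*(-7/(-5)))*4)*0 = -11 + ((2*(-⅕*(-7)))*4)*0 = -11 + ((2*(7/5))*4)*0 = -11 + ((14/5)*4)*0 = -11 + (56/5)*0 = -11 + 0 = -11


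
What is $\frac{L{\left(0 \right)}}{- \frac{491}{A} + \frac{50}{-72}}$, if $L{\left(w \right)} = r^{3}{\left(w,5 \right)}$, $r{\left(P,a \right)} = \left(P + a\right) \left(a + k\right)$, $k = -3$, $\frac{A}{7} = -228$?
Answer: $- \frac{1197000}{463} \approx -2585.3$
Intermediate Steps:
$A = -1596$ ($A = 7 \left(-228\right) = -1596$)
$r{\left(P,a \right)} = \left(-3 + a\right) \left(P + a\right)$ ($r{\left(P,a \right)} = \left(P + a\right) \left(a - 3\right) = \left(P + a\right) \left(-3 + a\right) = \left(-3 + a\right) \left(P + a\right)$)
$L{\left(w \right)} = \left(10 + 2 w\right)^{3}$ ($L{\left(w \right)} = \left(5^{2} - 3 w - 15 + w 5\right)^{3} = \left(25 - 3 w - 15 + 5 w\right)^{3} = \left(10 + 2 w\right)^{3}$)
$\frac{L{\left(0 \right)}}{- \frac{491}{A} + \frac{50}{-72}} = \frac{8 \left(5 + 0\right)^{3}}{- \frac{491}{-1596} + \frac{50}{-72}} = \frac{8 \cdot 5^{3}}{\left(-491\right) \left(- \frac{1}{1596}\right) + 50 \left(- \frac{1}{72}\right)} = \frac{8 \cdot 125}{\frac{491}{1596} - \frac{25}{36}} = \frac{1000}{- \frac{463}{1197}} = 1000 \left(- \frac{1197}{463}\right) = - \frac{1197000}{463}$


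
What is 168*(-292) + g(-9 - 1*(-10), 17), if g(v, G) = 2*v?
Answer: -49054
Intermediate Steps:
168*(-292) + g(-9 - 1*(-10), 17) = 168*(-292) + 2*(-9 - 1*(-10)) = -49056 + 2*(-9 + 10) = -49056 + 2*1 = -49056 + 2 = -49054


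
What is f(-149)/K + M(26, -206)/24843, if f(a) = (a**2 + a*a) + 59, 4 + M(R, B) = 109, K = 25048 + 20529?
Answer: 7546464/7702513 ≈ 0.97974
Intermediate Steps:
K = 45577
M(R, B) = 105 (M(R, B) = -4 + 109 = 105)
f(a) = 59 + 2*a**2 (f(a) = (a**2 + a**2) + 59 = 2*a**2 + 59 = 59 + 2*a**2)
f(-149)/K + M(26, -206)/24843 = (59 + 2*(-149)**2)/45577 + 105/24843 = (59 + 2*22201)*(1/45577) + 105*(1/24843) = (59 + 44402)*(1/45577) + 5/1183 = 44461*(1/45577) + 5/1183 = 44461/45577 + 5/1183 = 7546464/7702513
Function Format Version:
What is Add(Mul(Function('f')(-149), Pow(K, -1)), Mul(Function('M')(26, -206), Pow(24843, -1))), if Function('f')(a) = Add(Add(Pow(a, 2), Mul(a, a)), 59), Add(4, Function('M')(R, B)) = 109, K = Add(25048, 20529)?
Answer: Rational(7546464, 7702513) ≈ 0.97974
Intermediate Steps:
K = 45577
Function('M')(R, B) = 105 (Function('M')(R, B) = Add(-4, 109) = 105)
Function('f')(a) = Add(59, Mul(2, Pow(a, 2))) (Function('f')(a) = Add(Add(Pow(a, 2), Pow(a, 2)), 59) = Add(Mul(2, Pow(a, 2)), 59) = Add(59, Mul(2, Pow(a, 2))))
Add(Mul(Function('f')(-149), Pow(K, -1)), Mul(Function('M')(26, -206), Pow(24843, -1))) = Add(Mul(Add(59, Mul(2, Pow(-149, 2))), Pow(45577, -1)), Mul(105, Pow(24843, -1))) = Add(Mul(Add(59, Mul(2, 22201)), Rational(1, 45577)), Mul(105, Rational(1, 24843))) = Add(Mul(Add(59, 44402), Rational(1, 45577)), Rational(5, 1183)) = Add(Mul(44461, Rational(1, 45577)), Rational(5, 1183)) = Add(Rational(44461, 45577), Rational(5, 1183)) = Rational(7546464, 7702513)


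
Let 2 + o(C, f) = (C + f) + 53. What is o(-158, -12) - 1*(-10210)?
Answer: 10091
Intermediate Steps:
o(C, f) = 51 + C + f (o(C, f) = -2 + ((C + f) + 53) = -2 + (53 + C + f) = 51 + C + f)
o(-158, -12) - 1*(-10210) = (51 - 158 - 12) - 1*(-10210) = -119 + 10210 = 10091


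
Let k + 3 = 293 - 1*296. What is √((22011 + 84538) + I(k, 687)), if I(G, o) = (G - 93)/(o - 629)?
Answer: √358425094/58 ≈ 326.42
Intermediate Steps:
k = -6 (k = -3 + (293 - 1*296) = -3 + (293 - 296) = -3 - 3 = -6)
I(G, o) = (-93 + G)/(-629 + o)
√((22011 + 84538) + I(k, 687)) = √((22011 + 84538) + (-93 - 6)/(-629 + 687)) = √(106549 - 99/58) = √(6179743/58) = √358425094/58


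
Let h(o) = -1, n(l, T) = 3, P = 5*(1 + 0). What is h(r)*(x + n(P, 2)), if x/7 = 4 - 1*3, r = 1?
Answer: -10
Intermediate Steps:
P = 5 (P = 5*1 = 5)
x = 7 (x = 7*(4 - 1*3) = 7*(4 - 3) = 7*1 = 7)
h(r)*(x + n(P, 2)) = -(7 + 3) = -1*10 = -10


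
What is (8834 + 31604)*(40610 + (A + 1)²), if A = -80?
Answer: 1894560738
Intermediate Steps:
(8834 + 31604)*(40610 + (A + 1)²) = (8834 + 31604)*(40610 + (-80 + 1)²) = 40438*(40610 + (-79)²) = 40438*(40610 + 6241) = 40438*46851 = 1894560738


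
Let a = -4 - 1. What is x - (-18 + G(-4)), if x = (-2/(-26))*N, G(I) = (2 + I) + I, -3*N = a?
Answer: 941/39 ≈ 24.128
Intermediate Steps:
a = -5
N = 5/3 (N = -1/3*(-5) = 5/3 ≈ 1.6667)
G(I) = 2 + 2*I
x = 5/39 (x = -2/(-26)*(5/3) = -2*(-1/26)*(5/3) = (1/13)*(5/3) = 5/39 ≈ 0.12821)
x - (-18 + G(-4)) = 5/39 - (-18 + (2 + 2*(-4))) = 5/39 - (-18 + (2 - 8)) = 5/39 - (-18 - 6) = 5/39 - 1*(-24) = 5/39 + 24 = 941/39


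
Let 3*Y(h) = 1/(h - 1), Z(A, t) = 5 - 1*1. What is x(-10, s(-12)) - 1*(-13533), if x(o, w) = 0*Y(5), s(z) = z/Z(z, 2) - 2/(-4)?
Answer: 13533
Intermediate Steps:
Z(A, t) = 4 (Z(A, t) = 5 - 1 = 4)
s(z) = 1/2 + z/4 (s(z) = z/4 - 2/(-4) = z*(1/4) - 2*(-1/4) = z/4 + 1/2 = 1/2 + z/4)
Y(h) = 1/(3*(-1 + h)) (Y(h) = 1/(3*(h - 1)) = 1/(3*(-1 + h)))
x(o, w) = 0 (x(o, w) = 0*(1/(3*(-1 + 5))) = 0*((1/3)/4) = 0*((1/3)*(1/4)) = 0*(1/12) = 0)
x(-10, s(-12)) - 1*(-13533) = 0 - 1*(-13533) = 0 + 13533 = 13533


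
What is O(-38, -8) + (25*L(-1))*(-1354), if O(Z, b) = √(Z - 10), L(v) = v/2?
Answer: 16925 + 4*I*√3 ≈ 16925.0 + 6.9282*I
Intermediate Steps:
L(v) = v/2 (L(v) = v*(½) = v/2)
O(Z, b) = √(-10 + Z)
O(-38, -8) + (25*L(-1))*(-1354) = √(-10 - 38) + (25*((½)*(-1)))*(-1354) = √(-48) + (25*(-½))*(-1354) = 4*I*√3 - 25/2*(-1354) = 4*I*√3 + 16925 = 16925 + 4*I*√3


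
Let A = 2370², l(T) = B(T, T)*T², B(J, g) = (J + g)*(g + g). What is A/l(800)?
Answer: 56169/16384000000 ≈ 3.4283e-6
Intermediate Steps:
B(J, g) = 2*g*(J + g) (B(J, g) = (J + g)*(2*g) = 2*g*(J + g))
l(T) = 4*T⁴ (l(T) = (2*T*(T + T))*T² = (2*T*(2*T))*T² = (4*T²)*T² = 4*T⁴)
A = 5616900
A/l(800) = 5616900/((4*800⁴)) = 5616900/((4*409600000000)) = 5616900/1638400000000 = 5616900*(1/1638400000000) = 56169/16384000000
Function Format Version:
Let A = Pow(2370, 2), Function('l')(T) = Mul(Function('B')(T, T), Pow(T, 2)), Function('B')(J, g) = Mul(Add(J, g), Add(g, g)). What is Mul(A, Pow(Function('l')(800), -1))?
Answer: Rational(56169, 16384000000) ≈ 3.4283e-6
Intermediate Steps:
Function('B')(J, g) = Mul(2, g, Add(J, g)) (Function('B')(J, g) = Mul(Add(J, g), Mul(2, g)) = Mul(2, g, Add(J, g)))
Function('l')(T) = Mul(4, Pow(T, 4)) (Function('l')(T) = Mul(Mul(2, T, Add(T, T)), Pow(T, 2)) = Mul(Mul(2, T, Mul(2, T)), Pow(T, 2)) = Mul(Mul(4, Pow(T, 2)), Pow(T, 2)) = Mul(4, Pow(T, 4)))
A = 5616900
Mul(A, Pow(Function('l')(800), -1)) = Mul(5616900, Pow(Mul(4, Pow(800, 4)), -1)) = Mul(5616900, Pow(Mul(4, 409600000000), -1)) = Mul(5616900, Pow(1638400000000, -1)) = Mul(5616900, Rational(1, 1638400000000)) = Rational(56169, 16384000000)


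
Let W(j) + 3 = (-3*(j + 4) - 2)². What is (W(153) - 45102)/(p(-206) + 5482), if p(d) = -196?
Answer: 89312/2643 ≈ 33.792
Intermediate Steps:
W(j) = -3 + (-14 - 3*j)² (W(j) = -3 + (-3*(j + 4) - 2)² = -3 + (-3*(4 + j) - 2)² = -3 + ((-12 - 3*j) - 2)² = -3 + (-14 - 3*j)²)
(W(153) - 45102)/(p(-206) + 5482) = ((-3 + (14 + 3*153)²) - 45102)/(-196 + 5482) = ((-3 + (14 + 459)²) - 45102)/5286 = ((-3 + 473²) - 45102)*(1/5286) = ((-3 + 223729) - 45102)*(1/5286) = (223726 - 45102)*(1/5286) = 178624*(1/5286) = 89312/2643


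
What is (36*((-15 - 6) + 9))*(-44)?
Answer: 19008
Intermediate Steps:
(36*((-15 - 6) + 9))*(-44) = (36*(-21 + 9))*(-44) = (36*(-12))*(-44) = -432*(-44) = 19008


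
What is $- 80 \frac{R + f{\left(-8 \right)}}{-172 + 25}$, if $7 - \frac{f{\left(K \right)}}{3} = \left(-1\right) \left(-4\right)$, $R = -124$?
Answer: $- \frac{9200}{147} \approx -62.585$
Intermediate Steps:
$f{\left(K \right)} = 9$ ($f{\left(K \right)} = 21 - 3 \left(\left(-1\right) \left(-4\right)\right) = 21 - 12 = 9$)
$- 80 \frac{R + f{\left(-8 \right)}}{-172 + 25} = - 80 \frac{-124 + 9}{-172 + 25} = - 80 \left(- \frac{115}{-147}\right) = - 80 \left(\left(-115\right) \left(- \frac{1}{147}\right)\right) = \left(-80\right) \frac{115}{147} = - \frac{9200}{147}$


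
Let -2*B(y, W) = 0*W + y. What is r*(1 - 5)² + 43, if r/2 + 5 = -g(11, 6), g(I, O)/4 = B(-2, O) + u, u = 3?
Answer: -629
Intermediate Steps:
B(y, W) = -y/2 (B(y, W) = -(0*W + y)/2 = -(0 + y)/2 = -y/2)
g(I, O) = 16 (g(I, O) = 4*(-½*(-2) + 3) = 4*(1 + 3) = 4*4 = 16)
r = -42 (r = -10 + 2*(-1*16) = -10 + 2*(-16) = -10 - 32 = -42)
r*(1 - 5)² + 43 = -42*(1 - 5)² + 43 = -42*(-4)² + 43 = -42*16 + 43 = -672 + 43 = -629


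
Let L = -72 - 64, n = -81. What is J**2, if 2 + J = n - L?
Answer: 2809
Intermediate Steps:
L = -136
J = 53 (J = -2 + (-81 - 1*(-136)) = -2 + (-81 + 136) = -2 + 55 = 53)
J**2 = 53**2 = 2809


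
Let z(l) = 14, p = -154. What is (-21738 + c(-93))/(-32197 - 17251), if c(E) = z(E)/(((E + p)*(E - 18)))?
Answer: 148997683/338928954 ≈ 0.43961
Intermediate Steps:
c(E) = 14/((-154 + E)*(-18 + E)) (c(E) = 14/(((E - 154)*(E - 18))) = 14/(((-154 + E)*(-18 + E))) = 14*(1/((-154 + E)*(-18 + E))) = 14/((-154 + E)*(-18 + E)))
(-21738 + c(-93))/(-32197 - 17251) = (-21738 + 14/(2772 + (-93)² - 172*(-93)))/(-32197 - 17251) = (-21738 + 14/(2772 + 8649 + 15996))/(-49448) = (-21738 + 14/27417)*(-1/49448) = -595990732/27417*(-1/49448) = 148997683/338928954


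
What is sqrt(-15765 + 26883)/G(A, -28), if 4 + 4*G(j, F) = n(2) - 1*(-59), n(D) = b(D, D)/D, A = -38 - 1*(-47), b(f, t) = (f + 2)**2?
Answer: 4*sqrt(11118)/63 ≈ 6.6947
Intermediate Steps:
b(f, t) = (2 + f)**2
A = 9 (A = -38 + 47 = 9)
n(D) = (2 + D)**2/D
G(j, F) = 63/4 (G(j, F) = -1 + ((2 + 2)**2/2 - 1*(-59))/4 = -1 + ((1/2)*4**2 + 59)/4 = -1 + ((1/2)*16 + 59)/4 = -1 + (8 + 59)/4 = -1 + (1/4)*67 = -1 + 67/4 = 63/4)
sqrt(-15765 + 26883)/G(A, -28) = sqrt(-15765 + 26883)/(63/4) = sqrt(11118)*(4/63) = 4*sqrt(11118)/63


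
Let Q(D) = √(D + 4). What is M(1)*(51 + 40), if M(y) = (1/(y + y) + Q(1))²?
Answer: 1911/4 + 91*√5 ≈ 681.23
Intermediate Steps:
Q(D) = √(4 + D)
M(y) = (√5 + 1/(2*y))² (M(y) = (1/(y + y) + √(4 + 1))² = (1/(2*y) + √5)² = (√5 + 1/(2*y))²)
M(1)*(51 + 40) = ((¼)*(1 + 2*1*√5)²/1²)*(51 + 40) = ((¼)*1*(1 + 2*√5)²)*91 = ((1 + 2*√5)²/4)*91 = 91*(1 + 2*√5)²/4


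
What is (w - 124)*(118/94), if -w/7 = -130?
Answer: 46374/47 ≈ 986.68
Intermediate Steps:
w = 910 (w = -7*(-130) = 910)
(w - 124)*(118/94) = (910 - 124)*(118/94) = 786*(118*(1/94)) = 786*(59/47) = 46374/47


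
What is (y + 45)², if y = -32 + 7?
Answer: 400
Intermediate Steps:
y = -25
(y + 45)² = (-25 + 45)² = 20² = 400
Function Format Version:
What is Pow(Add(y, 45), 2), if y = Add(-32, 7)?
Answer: 400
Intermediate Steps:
y = -25
Pow(Add(y, 45), 2) = Pow(Add(-25, 45), 2) = Pow(20, 2) = 400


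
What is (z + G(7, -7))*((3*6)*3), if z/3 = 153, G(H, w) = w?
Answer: 24408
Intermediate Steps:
z = 459 (z = 3*153 = 459)
(z + G(7, -7))*((3*6)*3) = (459 - 7)*((3*6)*3) = 452*(18*3) = 452*54 = 24408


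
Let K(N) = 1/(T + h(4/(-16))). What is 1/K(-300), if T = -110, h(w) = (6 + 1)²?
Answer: -61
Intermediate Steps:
h(w) = 49 (h(w) = 7² = 49)
K(N) = -1/61 (K(N) = 1/(-110 + 49) = 1/(-61) = -1/61)
1/K(-300) = 1/(-1/61) = -61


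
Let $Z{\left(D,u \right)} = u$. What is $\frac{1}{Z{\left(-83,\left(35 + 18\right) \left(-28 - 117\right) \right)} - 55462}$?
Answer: $- \frac{1}{63147} \approx -1.5836 \cdot 10^{-5}$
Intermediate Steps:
$\frac{1}{Z{\left(-83,\left(35 + 18\right) \left(-28 - 117\right) \right)} - 55462} = \frac{1}{\left(35 + 18\right) \left(-28 - 117\right) - 55462} = \frac{1}{53 \left(-145\right) - 55462} = \frac{1}{-7685 - 55462} = \frac{1}{-63147} = - \frac{1}{63147}$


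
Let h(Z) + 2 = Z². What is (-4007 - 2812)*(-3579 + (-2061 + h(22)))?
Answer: 35172402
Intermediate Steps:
h(Z) = -2 + Z²
(-4007 - 2812)*(-3579 + (-2061 + h(22))) = (-4007 - 2812)*(-3579 + (-2061 + (-2 + 22²))) = -6819*(-3579 + (-2061 + (-2 + 484))) = -6819*(-3579 + (-2061 + 482)) = -6819*(-3579 - 1579) = -6819*(-5158) = 35172402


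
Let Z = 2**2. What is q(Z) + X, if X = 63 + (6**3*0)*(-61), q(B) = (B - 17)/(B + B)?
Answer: 491/8 ≈ 61.375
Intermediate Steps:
Z = 4
q(B) = (-17 + B)/(2*B) (q(B) = (-17 + B)/((2*B)) = (-17 + B)*(1/(2*B)) = (-17 + B)/(2*B))
X = 63 (X = 63 + (216*0)*(-61) = 63 + 0*(-61) = 63 + 0 = 63)
q(Z) + X = (1/2)*(-17 + 4)/4 + 63 = (1/2)*(1/4)*(-13) + 63 = -13/8 + 63 = 491/8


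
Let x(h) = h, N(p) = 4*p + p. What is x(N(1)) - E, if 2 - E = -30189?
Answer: -30186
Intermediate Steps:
N(p) = 5*p
E = 30191 (E = 2 - 1*(-30189) = 2 + 30189 = 30191)
x(N(1)) - E = 5*1 - 1*30191 = 5 - 30191 = -30186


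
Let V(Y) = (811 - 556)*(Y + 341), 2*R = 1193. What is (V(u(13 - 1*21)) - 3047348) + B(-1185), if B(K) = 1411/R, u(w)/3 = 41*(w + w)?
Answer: -4130441147/1193 ≈ -3.4622e+6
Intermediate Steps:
R = 1193/2 (R = (½)*1193 = 1193/2 ≈ 596.50)
u(w) = 246*w (u(w) = 3*(41*(w + w)) = 3*(41*(2*w)) = 3*(82*w) = 246*w)
V(Y) = 86955 + 255*Y (V(Y) = 255*(341 + Y) = 86955 + 255*Y)
B(K) = 2822/1193 (B(K) = 1411/(1193/2) = 1411*(2/1193) = 2822/1193)
(V(u(13 - 1*21)) - 3047348) + B(-1185) = ((86955 + 255*(246*(13 - 1*21))) - 3047348) + 2822/1193 = ((86955 + 255*(246*(13 - 21))) - 3047348) + 2822/1193 = ((86955 + 255*(246*(-8))) - 3047348) + 2822/1193 = ((86955 + 255*(-1968)) - 3047348) + 2822/1193 = ((86955 - 501840) - 3047348) + 2822/1193 = (-414885 - 3047348) + 2822/1193 = -3462233 + 2822/1193 = -4130441147/1193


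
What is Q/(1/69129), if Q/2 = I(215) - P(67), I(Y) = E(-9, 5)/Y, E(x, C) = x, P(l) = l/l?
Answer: -30969792/215 ≈ -1.4405e+5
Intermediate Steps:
P(l) = 1
I(Y) = -9/Y
Q = -448/215 (Q = 2*(-9/215 - 1*1) = 2*(-9*1/215 - 1) = 2*(-9/215 - 1) = 2*(-224/215) = -448/215 ≈ -2.0837)
Q/(1/69129) = -448/(215*(1/69129)) = -448/(215*1/69129) = -448/215*69129 = -30969792/215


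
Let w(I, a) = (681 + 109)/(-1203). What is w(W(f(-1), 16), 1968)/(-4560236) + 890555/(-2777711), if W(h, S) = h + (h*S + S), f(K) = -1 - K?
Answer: -2442775196848625/7619211146427294 ≈ -0.32061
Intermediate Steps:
W(h, S) = S + h + S*h (W(h, S) = h + (S*h + S) = h + (S + S*h) = S + h + S*h)
w(I, a) = -790/1203 (w(I, a) = 790*(-1/1203) = -790/1203)
w(W(f(-1), 16), 1968)/(-4560236) + 890555/(-2777711) = -790/1203/(-4560236) + 890555/(-2777711) = -790/1203*(-1/4560236) + 890555*(-1/2777711) = 395/2742981954 - 890555/2777711 = -2442775196848625/7619211146427294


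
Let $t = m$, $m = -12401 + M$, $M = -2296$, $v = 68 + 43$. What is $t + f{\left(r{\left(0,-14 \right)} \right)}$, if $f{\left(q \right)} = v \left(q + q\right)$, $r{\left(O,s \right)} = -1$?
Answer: $-14919$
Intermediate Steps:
$v = 111$
$f{\left(q \right)} = 222 q$ ($f{\left(q \right)} = 111 \left(q + q\right) = 111 \cdot 2 q = 222 q$)
$m = -14697$ ($m = -12401 - 2296 = -14697$)
$t = -14697$
$t + f{\left(r{\left(0,-14 \right)} \right)} = -14697 + 222 \left(-1\right) = -14697 - 222 = -14919$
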